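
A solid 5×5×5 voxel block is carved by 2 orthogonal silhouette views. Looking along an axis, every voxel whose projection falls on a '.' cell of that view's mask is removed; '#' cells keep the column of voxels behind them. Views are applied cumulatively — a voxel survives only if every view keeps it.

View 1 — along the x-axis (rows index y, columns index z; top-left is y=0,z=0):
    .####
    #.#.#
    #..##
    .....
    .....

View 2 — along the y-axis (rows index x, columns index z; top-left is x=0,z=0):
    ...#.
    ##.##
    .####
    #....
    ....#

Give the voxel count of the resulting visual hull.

full grid |V| = 125
carve view 1 (along x, YZ-mask fill 10/25): 50 voxels remain
carve view 2 (along y, XZ-mask fill 11/25): 23 voxels remain

voxel count = 23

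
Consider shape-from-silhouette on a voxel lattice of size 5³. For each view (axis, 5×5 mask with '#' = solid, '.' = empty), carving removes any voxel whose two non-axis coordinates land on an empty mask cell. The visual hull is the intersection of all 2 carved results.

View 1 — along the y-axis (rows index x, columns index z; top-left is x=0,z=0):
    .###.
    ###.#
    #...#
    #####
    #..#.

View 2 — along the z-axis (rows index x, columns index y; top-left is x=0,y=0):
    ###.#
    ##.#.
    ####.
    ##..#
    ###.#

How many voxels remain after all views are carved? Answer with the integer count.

remaining voxels: 55

start: 5×5×5 = 125 voxels
after view 1 [y-axis, 16 of 25 cells solid] → remaining = 80
after view 2 [z-axis, 18 of 25 cells solid] → remaining = 55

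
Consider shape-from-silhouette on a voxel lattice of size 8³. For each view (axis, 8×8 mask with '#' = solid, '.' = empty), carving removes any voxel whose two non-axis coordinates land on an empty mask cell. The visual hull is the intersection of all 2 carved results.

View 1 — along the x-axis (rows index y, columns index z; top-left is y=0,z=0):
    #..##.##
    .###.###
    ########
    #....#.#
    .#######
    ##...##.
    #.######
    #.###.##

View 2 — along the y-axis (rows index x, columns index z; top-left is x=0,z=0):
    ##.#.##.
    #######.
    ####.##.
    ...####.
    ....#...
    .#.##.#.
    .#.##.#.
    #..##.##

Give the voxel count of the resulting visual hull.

remaining voxels: 206

start: 8×8×8 = 512 voxels
after view 1 [x-axis, 46 of 64 cells solid] → remaining = 368
after view 2 [y-axis, 36 of 64 cells solid] → remaining = 206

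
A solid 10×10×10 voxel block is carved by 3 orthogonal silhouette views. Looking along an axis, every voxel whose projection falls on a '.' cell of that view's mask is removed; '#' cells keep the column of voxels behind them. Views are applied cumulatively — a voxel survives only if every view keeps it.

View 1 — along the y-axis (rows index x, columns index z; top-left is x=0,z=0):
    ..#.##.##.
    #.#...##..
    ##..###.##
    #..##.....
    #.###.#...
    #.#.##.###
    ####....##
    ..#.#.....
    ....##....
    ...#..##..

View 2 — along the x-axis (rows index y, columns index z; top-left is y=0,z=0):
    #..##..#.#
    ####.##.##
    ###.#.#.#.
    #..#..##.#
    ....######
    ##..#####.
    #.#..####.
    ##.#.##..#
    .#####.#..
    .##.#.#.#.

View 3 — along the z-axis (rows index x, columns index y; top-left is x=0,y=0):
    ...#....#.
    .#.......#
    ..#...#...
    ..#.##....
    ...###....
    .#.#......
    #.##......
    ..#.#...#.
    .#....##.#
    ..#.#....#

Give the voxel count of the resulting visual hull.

voxel count = 63

full grid |V| = 1000
V1 y: intersect with XZ mask (44 set) -- 440 left
V2 x: intersect with YZ mask (60 set) -- 265 left
V3 z: intersect with XY mask (27 set) -- 63 left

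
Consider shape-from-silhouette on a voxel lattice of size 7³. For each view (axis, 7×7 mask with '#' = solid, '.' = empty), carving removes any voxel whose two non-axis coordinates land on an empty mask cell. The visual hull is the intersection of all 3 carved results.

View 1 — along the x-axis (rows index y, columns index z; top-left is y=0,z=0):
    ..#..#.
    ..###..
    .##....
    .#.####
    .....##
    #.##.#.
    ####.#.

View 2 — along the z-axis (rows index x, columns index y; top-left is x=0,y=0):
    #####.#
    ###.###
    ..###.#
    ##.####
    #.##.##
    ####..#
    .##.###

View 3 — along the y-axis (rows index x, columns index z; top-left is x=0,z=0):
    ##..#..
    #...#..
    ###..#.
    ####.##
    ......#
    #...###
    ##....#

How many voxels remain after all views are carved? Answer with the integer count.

50 voxels

start: 7×7×7 = 343 voxels
[1] x-view keeps 23 columns → grid now 161
[2] z-view keeps 37 columns → grid now 123
[3] y-view keeps 23 columns → grid now 50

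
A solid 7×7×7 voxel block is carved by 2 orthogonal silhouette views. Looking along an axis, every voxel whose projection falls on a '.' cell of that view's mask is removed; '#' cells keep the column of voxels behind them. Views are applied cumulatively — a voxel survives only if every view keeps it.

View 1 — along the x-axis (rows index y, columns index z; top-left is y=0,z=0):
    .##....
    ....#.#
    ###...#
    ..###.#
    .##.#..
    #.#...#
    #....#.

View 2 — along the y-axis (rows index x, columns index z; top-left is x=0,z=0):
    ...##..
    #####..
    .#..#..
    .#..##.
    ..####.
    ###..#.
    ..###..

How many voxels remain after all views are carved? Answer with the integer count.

full grid |V| = 343
V1 x: intersect with YZ mask (20 set) -- 140 left
V2 y: intersect with XZ mask (23 set) -- 63 left

|visual hull| = 63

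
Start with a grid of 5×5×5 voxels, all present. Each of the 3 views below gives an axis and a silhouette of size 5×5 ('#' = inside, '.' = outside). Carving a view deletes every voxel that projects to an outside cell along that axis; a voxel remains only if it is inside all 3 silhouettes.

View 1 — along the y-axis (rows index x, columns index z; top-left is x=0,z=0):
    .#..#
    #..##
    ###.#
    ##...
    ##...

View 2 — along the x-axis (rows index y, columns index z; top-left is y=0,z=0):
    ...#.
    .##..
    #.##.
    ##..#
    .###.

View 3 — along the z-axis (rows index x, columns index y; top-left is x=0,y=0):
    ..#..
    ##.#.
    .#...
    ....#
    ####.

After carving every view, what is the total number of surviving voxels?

before carving: 125 voxels (5×5×5)
[1] y-view keeps 13 columns → grid now 65
[2] x-view keeps 12 columns → grid now 29
[3] z-view keeps 10 columns → grid now 10

remaining voxels: 10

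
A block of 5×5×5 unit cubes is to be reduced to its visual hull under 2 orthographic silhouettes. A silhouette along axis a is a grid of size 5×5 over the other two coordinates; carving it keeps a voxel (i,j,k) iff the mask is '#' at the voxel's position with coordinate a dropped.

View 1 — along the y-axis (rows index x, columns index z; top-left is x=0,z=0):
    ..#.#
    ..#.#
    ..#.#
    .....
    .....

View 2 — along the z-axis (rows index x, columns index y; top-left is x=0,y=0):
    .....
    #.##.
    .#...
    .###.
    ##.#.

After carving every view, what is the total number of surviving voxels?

voxel count = 8

initial block: 5^3 = 125
after view 1 [y-axis, 6 of 25 cells solid] → remaining = 30
after view 2 [z-axis, 10 of 25 cells solid] → remaining = 8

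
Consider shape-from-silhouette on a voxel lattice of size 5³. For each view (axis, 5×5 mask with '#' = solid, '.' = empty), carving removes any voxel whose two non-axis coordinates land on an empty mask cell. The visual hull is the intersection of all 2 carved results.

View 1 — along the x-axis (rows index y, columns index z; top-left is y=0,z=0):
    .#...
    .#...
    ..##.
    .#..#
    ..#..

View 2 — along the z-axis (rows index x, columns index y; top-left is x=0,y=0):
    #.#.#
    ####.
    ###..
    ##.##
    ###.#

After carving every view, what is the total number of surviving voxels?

|visual hull| = 24

initial block: 5^3 = 125
step 1: project along x, AND mask (7/25) → |grid| = 35
step 2: project along z, AND mask (18/25) → |grid| = 24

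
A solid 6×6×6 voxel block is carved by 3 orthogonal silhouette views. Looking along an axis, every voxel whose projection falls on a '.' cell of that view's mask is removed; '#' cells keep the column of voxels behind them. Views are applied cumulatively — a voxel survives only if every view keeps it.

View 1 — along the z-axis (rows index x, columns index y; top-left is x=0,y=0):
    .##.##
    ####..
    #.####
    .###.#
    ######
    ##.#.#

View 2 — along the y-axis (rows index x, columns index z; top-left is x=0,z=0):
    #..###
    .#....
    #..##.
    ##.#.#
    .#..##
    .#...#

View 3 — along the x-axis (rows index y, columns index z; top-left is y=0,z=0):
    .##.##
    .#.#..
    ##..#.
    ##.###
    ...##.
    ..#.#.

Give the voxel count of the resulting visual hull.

start: 6×6×6 = 216 voxels
[1] z-view keeps 27 columns → grid now 162
[2] y-view keeps 17 columns → grid now 77
[3] x-view keeps 18 columns → grid now 43

|visual hull| = 43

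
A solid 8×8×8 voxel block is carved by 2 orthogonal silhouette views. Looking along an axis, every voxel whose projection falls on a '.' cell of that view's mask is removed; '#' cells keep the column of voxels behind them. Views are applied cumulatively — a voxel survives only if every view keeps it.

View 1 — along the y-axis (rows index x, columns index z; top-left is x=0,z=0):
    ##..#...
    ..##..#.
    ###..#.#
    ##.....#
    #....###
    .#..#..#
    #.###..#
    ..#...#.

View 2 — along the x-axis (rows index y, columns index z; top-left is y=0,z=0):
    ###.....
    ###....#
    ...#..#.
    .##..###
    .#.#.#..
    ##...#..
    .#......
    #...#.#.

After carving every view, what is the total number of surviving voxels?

start: 8×8×8 = 512 voxels
  1. axis=1 (XZ plane), |mask|=28  ⇒  voxels=224
  2. axis=0 (YZ plane), |mask|=24  ⇒  voxels=88

remaining voxels: 88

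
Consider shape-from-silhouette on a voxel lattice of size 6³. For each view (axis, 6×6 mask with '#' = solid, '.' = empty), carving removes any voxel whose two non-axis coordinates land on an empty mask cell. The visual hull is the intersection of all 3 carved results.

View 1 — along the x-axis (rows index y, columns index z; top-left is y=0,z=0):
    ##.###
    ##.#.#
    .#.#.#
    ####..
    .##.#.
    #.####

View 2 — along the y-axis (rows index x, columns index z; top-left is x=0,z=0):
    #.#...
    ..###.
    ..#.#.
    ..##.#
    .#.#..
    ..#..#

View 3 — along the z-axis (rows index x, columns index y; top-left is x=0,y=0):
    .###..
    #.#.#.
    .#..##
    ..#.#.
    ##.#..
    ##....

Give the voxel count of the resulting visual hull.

initial block: 6^3 = 216
step 1: project along x, AND mask (24/36) → |grid| = 144
step 2: project along y, AND mask (14/36) → |grid| = 53
step 3: project along z, AND mask (16/36) → |grid| = 23

23 voxels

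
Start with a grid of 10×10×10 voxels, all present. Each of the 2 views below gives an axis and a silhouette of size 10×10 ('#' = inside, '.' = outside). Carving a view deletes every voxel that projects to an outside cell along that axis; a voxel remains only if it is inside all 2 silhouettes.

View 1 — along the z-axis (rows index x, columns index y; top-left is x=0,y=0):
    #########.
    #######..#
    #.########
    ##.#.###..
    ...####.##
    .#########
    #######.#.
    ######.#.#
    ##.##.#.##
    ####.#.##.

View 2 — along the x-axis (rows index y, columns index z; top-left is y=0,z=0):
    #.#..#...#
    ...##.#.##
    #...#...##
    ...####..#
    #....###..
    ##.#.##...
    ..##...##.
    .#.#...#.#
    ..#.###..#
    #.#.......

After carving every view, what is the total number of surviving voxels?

|visual hull| = 330

full grid |V| = 1000
carve view 1 (along z, XY-mask fill 77/100): 770 voxels remain
carve view 2 (along x, YZ-mask fill 42/100): 330 voxels remain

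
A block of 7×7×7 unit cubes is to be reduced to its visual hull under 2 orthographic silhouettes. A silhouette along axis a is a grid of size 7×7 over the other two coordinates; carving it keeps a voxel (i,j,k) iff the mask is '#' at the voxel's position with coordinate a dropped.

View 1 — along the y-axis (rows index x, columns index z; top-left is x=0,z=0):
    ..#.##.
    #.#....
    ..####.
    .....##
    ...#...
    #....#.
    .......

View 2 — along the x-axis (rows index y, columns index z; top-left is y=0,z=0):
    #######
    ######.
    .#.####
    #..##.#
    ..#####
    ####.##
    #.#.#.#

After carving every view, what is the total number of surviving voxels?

initial block: 7^3 = 343
after view 1 [y-axis, 14 of 49 cells solid] → remaining = 98
after view 2 [x-axis, 37 of 49 cells solid] → remaining = 75

|visual hull| = 75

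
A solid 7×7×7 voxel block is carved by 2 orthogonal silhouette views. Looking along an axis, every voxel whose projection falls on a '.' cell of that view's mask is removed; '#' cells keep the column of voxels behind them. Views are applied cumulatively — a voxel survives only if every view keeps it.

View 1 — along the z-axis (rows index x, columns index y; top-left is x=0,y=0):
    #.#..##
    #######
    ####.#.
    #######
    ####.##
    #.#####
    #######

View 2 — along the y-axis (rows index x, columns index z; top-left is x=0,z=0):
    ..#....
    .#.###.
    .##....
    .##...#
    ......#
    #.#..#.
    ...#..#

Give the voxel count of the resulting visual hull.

remaining voxels: 101

full grid |V| = 343
V1 z: intersect with XY mask (42 set) -- 294 left
V2 y: intersect with XZ mask (16 set) -- 101 left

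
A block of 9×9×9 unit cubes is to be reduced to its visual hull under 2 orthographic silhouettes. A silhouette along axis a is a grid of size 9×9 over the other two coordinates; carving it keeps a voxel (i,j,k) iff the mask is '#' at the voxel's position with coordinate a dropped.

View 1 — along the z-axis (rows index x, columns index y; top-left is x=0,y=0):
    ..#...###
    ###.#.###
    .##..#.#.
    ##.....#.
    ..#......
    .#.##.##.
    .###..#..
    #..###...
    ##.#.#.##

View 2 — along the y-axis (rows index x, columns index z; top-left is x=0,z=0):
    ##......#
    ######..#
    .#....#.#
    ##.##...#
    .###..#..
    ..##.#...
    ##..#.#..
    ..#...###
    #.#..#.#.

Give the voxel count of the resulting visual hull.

163 voxels

before carving: 729 voxels (9×9×9)
step 1: project along z, AND mask (38/81) → |grid| = 342
step 2: project along y, AND mask (37/81) → |grid| = 163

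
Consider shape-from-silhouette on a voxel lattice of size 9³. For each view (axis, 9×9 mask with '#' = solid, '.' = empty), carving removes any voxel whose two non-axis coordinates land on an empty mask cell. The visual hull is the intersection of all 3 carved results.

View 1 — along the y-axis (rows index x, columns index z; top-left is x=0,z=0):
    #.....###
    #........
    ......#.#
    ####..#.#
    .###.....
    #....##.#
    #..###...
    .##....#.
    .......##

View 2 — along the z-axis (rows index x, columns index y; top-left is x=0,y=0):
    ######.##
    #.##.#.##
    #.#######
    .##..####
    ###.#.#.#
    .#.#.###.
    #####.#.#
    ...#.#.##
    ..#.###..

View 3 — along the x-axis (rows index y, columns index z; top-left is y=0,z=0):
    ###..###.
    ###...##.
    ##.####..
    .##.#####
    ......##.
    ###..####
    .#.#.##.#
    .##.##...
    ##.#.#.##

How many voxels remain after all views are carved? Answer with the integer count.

|visual hull| = 108

start: 9×9×9 = 729 voxels
V1 y: intersect with XZ mask (29 set) -- 261 left
V2 z: intersect with XY mask (54 set) -- 176 left
V3 x: intersect with YZ mask (48 set) -- 108 left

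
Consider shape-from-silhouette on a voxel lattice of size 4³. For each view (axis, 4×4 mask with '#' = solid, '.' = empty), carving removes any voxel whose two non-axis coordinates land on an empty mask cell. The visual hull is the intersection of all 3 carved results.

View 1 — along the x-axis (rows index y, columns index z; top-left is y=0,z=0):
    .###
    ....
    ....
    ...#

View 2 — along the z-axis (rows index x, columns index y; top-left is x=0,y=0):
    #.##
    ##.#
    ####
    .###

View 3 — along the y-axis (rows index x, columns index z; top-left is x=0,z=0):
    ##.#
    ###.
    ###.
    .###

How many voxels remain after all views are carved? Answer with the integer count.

full grid |V| = 64
  1. axis=0 (YZ plane), |mask|=4  ⇒  voxels=16
  2. axis=2 (XY plane), |mask|=13  ⇒  voxels=13
  3. axis=1 (XZ plane), |mask|=12  ⇒  voxels=8

8 voxels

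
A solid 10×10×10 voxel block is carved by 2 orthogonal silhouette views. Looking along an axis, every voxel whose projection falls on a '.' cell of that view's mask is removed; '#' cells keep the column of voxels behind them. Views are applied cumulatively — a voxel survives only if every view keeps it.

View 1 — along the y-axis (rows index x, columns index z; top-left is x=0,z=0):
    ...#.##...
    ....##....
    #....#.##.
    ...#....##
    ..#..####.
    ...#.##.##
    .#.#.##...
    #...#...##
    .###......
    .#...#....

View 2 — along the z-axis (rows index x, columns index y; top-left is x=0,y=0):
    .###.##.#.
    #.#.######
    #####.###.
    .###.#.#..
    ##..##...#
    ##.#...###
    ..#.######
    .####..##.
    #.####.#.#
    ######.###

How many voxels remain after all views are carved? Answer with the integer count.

start: 10×10×10 = 1000 voxels
after view 1 [y-axis, 35 of 100 cells solid] → remaining = 350
after view 2 [z-axis, 67 of 100 cells solid] → remaining = 227

|visual hull| = 227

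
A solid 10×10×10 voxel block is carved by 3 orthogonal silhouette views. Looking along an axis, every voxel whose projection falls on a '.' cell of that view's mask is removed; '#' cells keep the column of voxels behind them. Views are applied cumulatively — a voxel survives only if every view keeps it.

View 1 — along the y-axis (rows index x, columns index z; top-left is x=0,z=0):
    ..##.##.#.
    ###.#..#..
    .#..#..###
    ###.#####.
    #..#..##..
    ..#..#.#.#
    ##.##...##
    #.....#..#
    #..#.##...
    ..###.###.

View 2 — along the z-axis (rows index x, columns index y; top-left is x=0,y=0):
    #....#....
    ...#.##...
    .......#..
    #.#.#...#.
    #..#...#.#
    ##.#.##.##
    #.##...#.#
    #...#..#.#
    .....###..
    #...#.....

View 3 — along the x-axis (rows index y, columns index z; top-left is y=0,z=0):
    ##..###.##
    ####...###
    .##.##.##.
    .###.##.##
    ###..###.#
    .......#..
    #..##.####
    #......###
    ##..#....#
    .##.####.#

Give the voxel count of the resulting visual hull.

initial block: 10^3 = 1000
V1 y: intersect with XZ mask (50 set) -- 500 left
V2 z: intersect with XY mask (35 set) -- 172 left
V3 x: intersect with YZ mask (57 set) -- 95 left

95 voxels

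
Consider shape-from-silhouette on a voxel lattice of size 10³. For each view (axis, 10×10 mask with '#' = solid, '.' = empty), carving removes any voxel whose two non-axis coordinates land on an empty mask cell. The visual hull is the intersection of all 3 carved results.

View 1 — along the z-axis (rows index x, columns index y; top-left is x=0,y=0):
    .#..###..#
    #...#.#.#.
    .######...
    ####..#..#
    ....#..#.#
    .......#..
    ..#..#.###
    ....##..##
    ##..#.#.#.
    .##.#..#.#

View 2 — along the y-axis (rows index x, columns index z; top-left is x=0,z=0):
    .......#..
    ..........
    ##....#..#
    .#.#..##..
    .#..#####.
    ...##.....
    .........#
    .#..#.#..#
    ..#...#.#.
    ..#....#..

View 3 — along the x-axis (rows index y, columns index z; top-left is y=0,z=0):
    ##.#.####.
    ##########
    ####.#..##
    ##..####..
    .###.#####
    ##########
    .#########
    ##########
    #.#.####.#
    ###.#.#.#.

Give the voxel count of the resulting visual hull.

remaining voxels: 98

before carving: 1000 voxels (10×10×10)
after view 1 [z-axis, 44 of 100 cells solid] → remaining = 440
after view 2 [y-axis, 27 of 100 cells solid] → remaining = 119
after view 3 [x-axis, 80 of 100 cells solid] → remaining = 98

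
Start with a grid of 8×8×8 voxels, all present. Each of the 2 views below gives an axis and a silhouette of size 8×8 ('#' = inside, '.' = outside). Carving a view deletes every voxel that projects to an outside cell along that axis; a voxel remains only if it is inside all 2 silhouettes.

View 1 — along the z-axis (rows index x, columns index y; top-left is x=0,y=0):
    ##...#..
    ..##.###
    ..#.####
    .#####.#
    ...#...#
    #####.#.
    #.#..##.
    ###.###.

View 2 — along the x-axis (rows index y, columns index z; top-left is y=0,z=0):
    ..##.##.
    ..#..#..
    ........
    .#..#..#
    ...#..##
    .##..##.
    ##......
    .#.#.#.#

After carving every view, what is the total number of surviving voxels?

|visual hull| = 98

before carving: 512 voxels (8×8×8)
  1. axis=2 (XY plane), |mask|=37  ⇒  voxels=296
  2. axis=0 (YZ plane), |mask|=22  ⇒  voxels=98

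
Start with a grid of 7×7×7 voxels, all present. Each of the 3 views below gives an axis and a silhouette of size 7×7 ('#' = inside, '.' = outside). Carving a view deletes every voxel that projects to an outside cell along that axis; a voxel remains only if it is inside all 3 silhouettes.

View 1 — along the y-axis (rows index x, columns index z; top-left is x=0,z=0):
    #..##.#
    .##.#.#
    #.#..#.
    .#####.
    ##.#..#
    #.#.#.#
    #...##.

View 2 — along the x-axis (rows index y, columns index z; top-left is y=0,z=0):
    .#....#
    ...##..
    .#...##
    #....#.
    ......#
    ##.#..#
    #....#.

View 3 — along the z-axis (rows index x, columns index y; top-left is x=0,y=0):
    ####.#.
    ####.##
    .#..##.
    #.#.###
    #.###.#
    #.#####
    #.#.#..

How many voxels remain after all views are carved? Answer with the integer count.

|visual hull| = 37

before carving: 343 voxels (7×7×7)
step 1: project along y, AND mask (27/49) → |grid| = 189
step 2: project along x, AND mask (16/49) → |grid| = 60
step 3: project along z, AND mask (33/49) → |grid| = 37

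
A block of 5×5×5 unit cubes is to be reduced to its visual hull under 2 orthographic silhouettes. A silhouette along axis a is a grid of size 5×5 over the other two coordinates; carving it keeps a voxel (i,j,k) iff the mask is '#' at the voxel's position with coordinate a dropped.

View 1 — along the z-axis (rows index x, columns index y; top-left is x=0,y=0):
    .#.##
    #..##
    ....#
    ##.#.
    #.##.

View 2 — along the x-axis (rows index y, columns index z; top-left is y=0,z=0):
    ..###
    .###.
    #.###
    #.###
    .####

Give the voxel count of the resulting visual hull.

before carving: 125 voxels (5×5×5)
step 1: project along z, AND mask (13/25) → |grid| = 65
step 2: project along x, AND mask (18/25) → |grid| = 47

remaining voxels: 47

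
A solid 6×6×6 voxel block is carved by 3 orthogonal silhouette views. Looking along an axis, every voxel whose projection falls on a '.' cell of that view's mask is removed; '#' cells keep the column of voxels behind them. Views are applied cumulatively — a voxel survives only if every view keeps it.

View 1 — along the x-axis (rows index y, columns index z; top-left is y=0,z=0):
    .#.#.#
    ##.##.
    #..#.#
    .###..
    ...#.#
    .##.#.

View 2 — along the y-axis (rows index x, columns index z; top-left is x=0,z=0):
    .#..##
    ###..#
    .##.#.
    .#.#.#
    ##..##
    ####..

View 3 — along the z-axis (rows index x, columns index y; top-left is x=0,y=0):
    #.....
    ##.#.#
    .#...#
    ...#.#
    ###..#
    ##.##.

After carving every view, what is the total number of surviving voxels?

voxel count = 36

full grid |V| = 216
V1 x: intersect with YZ mask (18 set) -- 108 left
V2 y: intersect with XZ mask (21 set) -- 64 left
V3 z: intersect with XY mask (17 set) -- 36 left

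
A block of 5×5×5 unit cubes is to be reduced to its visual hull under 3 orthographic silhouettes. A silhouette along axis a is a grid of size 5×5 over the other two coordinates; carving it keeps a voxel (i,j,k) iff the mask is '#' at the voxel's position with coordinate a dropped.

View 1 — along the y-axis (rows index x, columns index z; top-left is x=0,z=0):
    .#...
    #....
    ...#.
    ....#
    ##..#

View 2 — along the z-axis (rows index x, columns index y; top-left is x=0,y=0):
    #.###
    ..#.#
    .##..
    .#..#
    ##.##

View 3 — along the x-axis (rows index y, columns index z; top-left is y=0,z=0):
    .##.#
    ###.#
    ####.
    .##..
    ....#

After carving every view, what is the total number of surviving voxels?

voxel count = 14

start: 5×5×5 = 125 voxels
[1] y-view keeps 7 columns → grid now 35
[2] z-view keeps 14 columns → grid now 22
[3] x-view keeps 14 columns → grid now 14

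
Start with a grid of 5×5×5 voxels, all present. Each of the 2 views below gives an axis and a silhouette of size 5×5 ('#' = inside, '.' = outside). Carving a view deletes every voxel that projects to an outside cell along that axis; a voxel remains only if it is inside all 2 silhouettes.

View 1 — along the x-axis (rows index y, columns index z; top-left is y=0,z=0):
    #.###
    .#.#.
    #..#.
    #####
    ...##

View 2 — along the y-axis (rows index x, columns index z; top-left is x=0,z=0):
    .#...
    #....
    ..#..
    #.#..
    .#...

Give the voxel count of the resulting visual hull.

initial block: 5^3 = 125
  1. axis=0 (YZ plane), |mask|=15  ⇒  voxels=75
  2. axis=1 (XZ plane), |mask|=6  ⇒  voxels=14

|visual hull| = 14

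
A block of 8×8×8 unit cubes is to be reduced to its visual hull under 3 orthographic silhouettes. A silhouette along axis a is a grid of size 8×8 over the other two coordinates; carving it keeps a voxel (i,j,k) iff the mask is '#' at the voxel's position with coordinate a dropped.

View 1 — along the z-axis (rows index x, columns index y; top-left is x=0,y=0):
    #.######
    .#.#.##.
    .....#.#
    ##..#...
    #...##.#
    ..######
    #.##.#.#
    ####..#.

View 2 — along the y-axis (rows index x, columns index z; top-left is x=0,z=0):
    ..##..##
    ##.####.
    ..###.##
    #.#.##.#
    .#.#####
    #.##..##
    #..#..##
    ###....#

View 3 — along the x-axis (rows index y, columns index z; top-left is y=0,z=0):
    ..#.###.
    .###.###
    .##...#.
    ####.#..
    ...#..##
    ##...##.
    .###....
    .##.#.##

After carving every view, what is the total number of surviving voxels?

full grid |V| = 512
carve view 1 (along z, XY-mask fill 36/64): 288 voxels remain
carve view 2 (along y, XZ-mask fill 39/64): 171 voxels remain
carve view 3 (along x, YZ-mask fill 33/64): 88 voxels remain

88 voxels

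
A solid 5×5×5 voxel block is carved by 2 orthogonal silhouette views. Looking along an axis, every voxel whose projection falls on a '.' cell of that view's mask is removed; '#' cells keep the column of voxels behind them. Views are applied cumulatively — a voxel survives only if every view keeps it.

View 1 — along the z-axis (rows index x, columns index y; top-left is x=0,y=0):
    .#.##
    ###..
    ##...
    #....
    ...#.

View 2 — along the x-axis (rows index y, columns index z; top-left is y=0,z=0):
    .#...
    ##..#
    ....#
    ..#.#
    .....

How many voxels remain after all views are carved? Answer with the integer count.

full grid |V| = 125
after view 1 [z-axis, 10 of 25 cells solid] → remaining = 50
after view 2 [x-axis, 7 of 25 cells solid] → remaining = 17

|visual hull| = 17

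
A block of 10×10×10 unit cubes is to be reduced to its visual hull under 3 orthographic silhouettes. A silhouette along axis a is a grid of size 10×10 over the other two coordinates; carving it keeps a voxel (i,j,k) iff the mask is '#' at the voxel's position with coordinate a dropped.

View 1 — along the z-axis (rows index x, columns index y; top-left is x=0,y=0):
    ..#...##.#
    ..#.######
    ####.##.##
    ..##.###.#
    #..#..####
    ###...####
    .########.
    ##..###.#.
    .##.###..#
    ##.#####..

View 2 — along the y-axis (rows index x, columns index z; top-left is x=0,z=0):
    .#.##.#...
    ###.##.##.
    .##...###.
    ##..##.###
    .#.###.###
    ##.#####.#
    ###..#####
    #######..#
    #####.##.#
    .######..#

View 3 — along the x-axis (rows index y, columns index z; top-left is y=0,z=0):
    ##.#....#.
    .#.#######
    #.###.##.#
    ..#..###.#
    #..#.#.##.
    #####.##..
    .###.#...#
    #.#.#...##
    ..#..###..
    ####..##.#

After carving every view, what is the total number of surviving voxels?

remaining voxels: 258

initial block: 10^3 = 1000
  1. axis=2 (XY plane), |mask|=65  ⇒  voxels=650
  2. axis=1 (XZ plane), |mask|=69  ⇒  voxels=454
  3. axis=0 (YZ plane), |mask|=57  ⇒  voxels=258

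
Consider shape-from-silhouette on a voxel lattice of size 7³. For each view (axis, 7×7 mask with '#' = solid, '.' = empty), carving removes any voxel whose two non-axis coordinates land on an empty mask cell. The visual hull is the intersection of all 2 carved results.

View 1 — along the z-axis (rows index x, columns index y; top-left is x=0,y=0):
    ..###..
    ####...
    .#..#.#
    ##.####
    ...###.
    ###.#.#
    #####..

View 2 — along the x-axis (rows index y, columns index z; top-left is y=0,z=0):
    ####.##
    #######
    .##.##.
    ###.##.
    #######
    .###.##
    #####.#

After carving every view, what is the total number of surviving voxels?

|visual hull| = 170

start: 7×7×7 = 343 voxels
V1 z: intersect with XY mask (29 set) -- 203 left
V2 x: intersect with YZ mask (40 set) -- 170 left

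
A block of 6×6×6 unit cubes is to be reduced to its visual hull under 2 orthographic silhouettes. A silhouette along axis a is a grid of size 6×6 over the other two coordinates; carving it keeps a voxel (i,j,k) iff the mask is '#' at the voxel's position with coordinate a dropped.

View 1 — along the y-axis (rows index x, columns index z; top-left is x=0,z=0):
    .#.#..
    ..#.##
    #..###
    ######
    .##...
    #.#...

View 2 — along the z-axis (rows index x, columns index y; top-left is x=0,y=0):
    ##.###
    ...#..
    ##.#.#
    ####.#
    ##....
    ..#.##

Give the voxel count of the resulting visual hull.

69 voxels

initial block: 6^3 = 216
[1] y-view keeps 19 columns → grid now 114
[2] z-view keeps 20 columns → grid now 69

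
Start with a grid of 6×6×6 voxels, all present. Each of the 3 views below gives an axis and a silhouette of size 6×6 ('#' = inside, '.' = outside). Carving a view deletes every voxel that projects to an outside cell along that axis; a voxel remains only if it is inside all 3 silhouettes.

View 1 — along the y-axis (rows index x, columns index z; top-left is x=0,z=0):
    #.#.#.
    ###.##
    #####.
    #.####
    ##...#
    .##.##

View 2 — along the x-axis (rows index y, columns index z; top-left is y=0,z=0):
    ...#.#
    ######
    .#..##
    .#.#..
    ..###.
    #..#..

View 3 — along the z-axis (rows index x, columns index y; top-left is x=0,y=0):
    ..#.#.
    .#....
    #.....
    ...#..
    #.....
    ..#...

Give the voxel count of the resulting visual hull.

initial block: 6^3 = 216
after view 1 [y-axis, 25 of 36 cells solid] → remaining = 150
after view 2 [x-axis, 18 of 36 cells solid] → remaining = 69
after view 3 [z-axis, 7 of 36 cells solid] → remaining = 14

remaining voxels: 14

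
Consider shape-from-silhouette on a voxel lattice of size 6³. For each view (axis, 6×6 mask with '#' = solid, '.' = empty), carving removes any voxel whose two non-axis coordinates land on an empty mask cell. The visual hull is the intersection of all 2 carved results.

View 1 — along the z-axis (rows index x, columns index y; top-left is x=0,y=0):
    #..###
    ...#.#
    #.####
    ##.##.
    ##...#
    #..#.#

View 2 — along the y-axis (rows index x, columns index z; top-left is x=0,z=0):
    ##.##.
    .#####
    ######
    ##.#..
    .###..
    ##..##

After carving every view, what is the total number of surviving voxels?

before carving: 216 voxels (6×6×6)
  1. axis=2 (XY plane), |mask|=21  ⇒  voxels=126
  2. axis=1 (XZ plane), |mask|=25  ⇒  voxels=89

remaining voxels: 89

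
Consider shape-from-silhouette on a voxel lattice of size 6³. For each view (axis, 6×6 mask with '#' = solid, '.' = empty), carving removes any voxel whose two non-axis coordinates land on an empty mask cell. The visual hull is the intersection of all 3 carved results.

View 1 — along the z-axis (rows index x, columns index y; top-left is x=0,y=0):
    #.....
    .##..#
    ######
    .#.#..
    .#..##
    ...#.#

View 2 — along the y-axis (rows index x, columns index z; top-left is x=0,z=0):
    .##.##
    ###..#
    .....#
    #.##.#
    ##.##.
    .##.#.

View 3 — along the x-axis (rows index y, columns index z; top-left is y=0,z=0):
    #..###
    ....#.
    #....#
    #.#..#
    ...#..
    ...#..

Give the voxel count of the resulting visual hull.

initial block: 6^3 = 216
carve view 1 (along z, XY-mask fill 17/36): 102 voxels remain
carve view 2 (along y, XZ-mask fill 20/36): 48 voxels remain
carve view 3 (along x, YZ-mask fill 12/36): 14 voxels remain

remaining voxels: 14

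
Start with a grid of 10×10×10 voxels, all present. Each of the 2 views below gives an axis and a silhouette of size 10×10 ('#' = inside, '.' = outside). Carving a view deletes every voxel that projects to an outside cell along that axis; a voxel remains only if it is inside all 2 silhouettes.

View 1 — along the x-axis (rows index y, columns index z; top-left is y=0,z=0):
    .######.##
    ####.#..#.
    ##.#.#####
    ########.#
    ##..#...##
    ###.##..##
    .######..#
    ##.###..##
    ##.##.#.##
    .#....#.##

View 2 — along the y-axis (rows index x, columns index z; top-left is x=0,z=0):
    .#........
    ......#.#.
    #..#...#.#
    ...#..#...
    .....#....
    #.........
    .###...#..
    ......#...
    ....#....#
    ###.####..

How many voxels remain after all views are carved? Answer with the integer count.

before carving: 1000 voxels (10×10×10)
step 1: project along x, AND mask (68/100) → |grid| = 680
step 2: project along y, AND mask (25/100) → |grid| = 166

remaining voxels: 166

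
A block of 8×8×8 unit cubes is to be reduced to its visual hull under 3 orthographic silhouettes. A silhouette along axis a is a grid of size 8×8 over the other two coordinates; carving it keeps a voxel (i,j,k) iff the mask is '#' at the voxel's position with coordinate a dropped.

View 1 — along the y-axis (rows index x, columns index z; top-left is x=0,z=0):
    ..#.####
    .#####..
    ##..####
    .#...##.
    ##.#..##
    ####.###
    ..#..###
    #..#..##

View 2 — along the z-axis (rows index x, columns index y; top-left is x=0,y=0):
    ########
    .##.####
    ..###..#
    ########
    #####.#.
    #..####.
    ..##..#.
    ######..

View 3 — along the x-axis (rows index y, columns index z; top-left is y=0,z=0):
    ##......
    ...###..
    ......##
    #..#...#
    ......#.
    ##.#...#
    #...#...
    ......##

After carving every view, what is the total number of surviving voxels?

remaining voxels: 64

start: 8×8×8 = 512 voxels
step 1: project along y, AND mask (39/64) → |grid| = 312
step 2: project along z, AND mask (46/64) → |grid| = 219
step 3: project along x, AND mask (19/64) → |grid| = 64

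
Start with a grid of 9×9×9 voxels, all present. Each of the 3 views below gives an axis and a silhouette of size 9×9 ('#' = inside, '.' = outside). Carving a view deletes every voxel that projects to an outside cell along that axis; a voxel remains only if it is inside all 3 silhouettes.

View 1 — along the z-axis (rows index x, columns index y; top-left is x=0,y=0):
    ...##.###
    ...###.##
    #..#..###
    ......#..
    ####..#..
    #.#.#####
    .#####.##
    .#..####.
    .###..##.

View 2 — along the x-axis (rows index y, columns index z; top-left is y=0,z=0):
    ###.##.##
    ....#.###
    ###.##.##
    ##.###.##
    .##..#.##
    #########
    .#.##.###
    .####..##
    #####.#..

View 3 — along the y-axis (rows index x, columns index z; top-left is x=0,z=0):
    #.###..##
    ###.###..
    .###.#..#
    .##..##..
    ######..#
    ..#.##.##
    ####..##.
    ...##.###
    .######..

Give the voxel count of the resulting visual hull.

initial block: 9^3 = 729
  1. axis=2 (XY plane), |mask|=45  ⇒  voxels=405
  2. axis=0 (YZ plane), |mask|=57  ⇒  voxels=282
  3. axis=1 (XZ plane), |mask|=50  ⇒  voxels=180

remaining voxels: 180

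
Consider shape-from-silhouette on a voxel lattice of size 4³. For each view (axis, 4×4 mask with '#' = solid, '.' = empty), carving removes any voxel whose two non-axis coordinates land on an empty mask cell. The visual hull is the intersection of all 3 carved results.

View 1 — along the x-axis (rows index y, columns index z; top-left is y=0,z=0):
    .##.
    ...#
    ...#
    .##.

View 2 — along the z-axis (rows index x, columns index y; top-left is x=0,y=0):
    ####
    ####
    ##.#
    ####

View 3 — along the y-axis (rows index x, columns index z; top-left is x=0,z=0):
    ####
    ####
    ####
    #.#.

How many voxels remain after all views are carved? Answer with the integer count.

before carving: 64 voxels (4×4×4)
  1. axis=0 (YZ plane), |mask|=6  ⇒  voxels=24
  2. axis=2 (XY plane), |mask|=15  ⇒  voxels=23
  3. axis=1 (XZ plane), |mask|=14  ⇒  voxels=19

19 voxels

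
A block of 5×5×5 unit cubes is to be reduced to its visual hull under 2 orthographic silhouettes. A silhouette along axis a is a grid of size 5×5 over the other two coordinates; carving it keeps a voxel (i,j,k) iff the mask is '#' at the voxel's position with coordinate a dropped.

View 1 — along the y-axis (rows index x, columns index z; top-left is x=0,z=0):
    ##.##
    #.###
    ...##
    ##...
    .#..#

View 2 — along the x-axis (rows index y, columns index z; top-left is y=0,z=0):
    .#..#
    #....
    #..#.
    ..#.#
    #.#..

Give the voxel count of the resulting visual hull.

initial block: 5^3 = 125
[1] y-view keeps 14 columns → grid now 70
[2] x-view keeps 9 columns → grid now 25

remaining voxels: 25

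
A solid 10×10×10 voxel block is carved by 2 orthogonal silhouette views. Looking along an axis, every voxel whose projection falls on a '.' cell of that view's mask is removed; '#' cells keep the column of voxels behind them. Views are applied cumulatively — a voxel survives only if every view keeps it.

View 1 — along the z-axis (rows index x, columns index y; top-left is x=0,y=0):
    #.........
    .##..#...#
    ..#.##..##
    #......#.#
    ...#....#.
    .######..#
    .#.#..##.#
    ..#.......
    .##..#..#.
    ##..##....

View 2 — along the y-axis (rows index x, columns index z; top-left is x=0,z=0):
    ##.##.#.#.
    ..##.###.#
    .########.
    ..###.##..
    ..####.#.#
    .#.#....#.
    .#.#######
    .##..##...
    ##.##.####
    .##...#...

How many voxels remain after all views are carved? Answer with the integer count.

full grid |V| = 1000
[1] z-view keeps 36 columns → grid now 360
[2] y-view keeps 57 columns → grid now 206

remaining voxels: 206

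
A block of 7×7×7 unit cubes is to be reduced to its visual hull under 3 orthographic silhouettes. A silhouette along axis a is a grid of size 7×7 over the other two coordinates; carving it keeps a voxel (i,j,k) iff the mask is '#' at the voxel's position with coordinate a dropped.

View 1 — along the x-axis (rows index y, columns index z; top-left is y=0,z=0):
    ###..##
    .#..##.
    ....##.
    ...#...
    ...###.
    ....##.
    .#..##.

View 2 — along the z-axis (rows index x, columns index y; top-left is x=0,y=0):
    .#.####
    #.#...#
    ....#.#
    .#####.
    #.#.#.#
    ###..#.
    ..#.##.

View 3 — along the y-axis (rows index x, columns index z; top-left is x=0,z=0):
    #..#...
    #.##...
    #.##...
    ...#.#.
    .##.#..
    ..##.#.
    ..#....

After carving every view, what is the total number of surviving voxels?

before carving: 343 voxels (7×7×7)
V1 x: intersect with YZ mask (19 set) -- 133 left
V2 z: intersect with XY mask (26 set) -- 71 left
V3 y: intersect with XZ mask (17 set) -- 22 left

|visual hull| = 22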